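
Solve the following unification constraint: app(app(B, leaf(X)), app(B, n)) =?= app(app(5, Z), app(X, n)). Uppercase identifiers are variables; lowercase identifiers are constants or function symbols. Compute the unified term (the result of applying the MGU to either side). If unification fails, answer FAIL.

Decompose app/2: app(B, leaf(X)) =?= app(5, Z),  app(B, n) =?= app(X, n).
Decompose app/2: B =?= 5,  leaf(X) =?= Z.
Bind B := 5; substituting into the one remaining equation that mentions B gives: app(5, n) =?= app(X, n).
Bind Z := leaf(X); no other remaining equation mentions Z.
Decompose app/2: 5 =?= X,  n =?= n.
Bind X := 5; no other remaining equation mentions X. Substituting into the earlier binding gives Z := leaf(5).
Delete trivial equation n =?= n.
Applying the MGU to either side gives app(app(5, leaf(5)), app(5, n)).

app(app(5, leaf(5)), app(5, n))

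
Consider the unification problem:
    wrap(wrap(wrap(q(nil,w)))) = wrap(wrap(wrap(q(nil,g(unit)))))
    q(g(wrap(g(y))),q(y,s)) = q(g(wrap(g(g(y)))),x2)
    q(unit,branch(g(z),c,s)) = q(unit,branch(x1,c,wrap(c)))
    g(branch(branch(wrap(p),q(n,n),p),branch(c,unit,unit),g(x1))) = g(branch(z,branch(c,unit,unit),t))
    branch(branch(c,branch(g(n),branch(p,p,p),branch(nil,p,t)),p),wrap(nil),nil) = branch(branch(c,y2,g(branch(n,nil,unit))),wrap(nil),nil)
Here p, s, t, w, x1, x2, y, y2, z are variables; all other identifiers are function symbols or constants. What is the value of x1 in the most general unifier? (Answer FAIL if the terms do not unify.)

FAIL

Decompose wrap/1: wrap(wrap(q(nil,w))) = wrap(wrap(q(nil,g(unit)))).
Decompose wrap/1: wrap(q(nil,w)) = wrap(q(nil,g(unit))).
Decompose wrap/1: q(nil,w) = q(nil,g(unit)).
Decompose q/2: nil = nil,  w = g(unit).
Delete trivial equation nil = nil.
Bind w := g(unit); no other remaining equation mentions w.
Decompose q/2: g(wrap(g(y))) = g(wrap(g(g(y)))),  q(y,s) = x2.
Decompose g/1: wrap(g(y)) = wrap(g(g(y))).
Decompose wrap/1: g(y) = g(g(y)).
Decompose g/1: y = g(y).
Occurs check fails: y occurs in g(y); the equation y = g(y) has no finite solution.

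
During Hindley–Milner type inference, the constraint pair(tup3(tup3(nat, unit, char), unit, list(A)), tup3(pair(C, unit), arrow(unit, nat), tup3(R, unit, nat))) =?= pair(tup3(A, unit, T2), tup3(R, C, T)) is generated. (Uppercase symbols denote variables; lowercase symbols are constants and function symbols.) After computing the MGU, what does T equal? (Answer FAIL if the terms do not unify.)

Decompose pair/2: tup3(tup3(nat, unit, char), unit, list(A)) =?= tup3(A, unit, T2),  tup3(pair(C, unit), arrow(unit, nat), tup3(R, unit, nat)) =?= tup3(R, C, T).
Decompose tup3/3: tup3(nat, unit, char) =?= A,  unit =?= unit,  list(A) =?= T2.
Bind A := tup3(nat, unit, char); substituting into the one remaining equation that mentions A gives: list(tup3(nat, unit, char)) =?= T2.
Delete trivial equation unit =?= unit.
Bind T2 := list(tup3(nat, unit, char)); no other remaining equation mentions T2.
Decompose tup3/3: pair(C, unit) =?= R,  arrow(unit, nat) =?= C,  tup3(R, unit, nat) =?= T.
Bind R := pair(C, unit); substituting into the one remaining equation that mentions R gives: tup3(pair(C, unit), unit, nat) =?= T.
Bind C := arrow(unit, nat); substituting into the remaining equation gives: tup3(pair(arrow(unit, nat), unit), unit, nat) =?= T. Substituting into the earlier binding gives R := pair(arrow(unit, nat), unit).
Bind T := tup3(pair(arrow(unit, nat), unit), unit, nat).
MGU = { A -> tup3(nat, unit, char), T2 -> list(tup3(nat, unit, char)), R -> pair(arrow(unit, nat), unit), C -> arrow(unit, nat), T -> tup3(pair(arrow(unit, nat), unit), unit, nat) }, so T -> tup3(pair(arrow(unit, nat), unit), unit, nat).

tup3(pair(arrow(unit, nat), unit), unit, nat)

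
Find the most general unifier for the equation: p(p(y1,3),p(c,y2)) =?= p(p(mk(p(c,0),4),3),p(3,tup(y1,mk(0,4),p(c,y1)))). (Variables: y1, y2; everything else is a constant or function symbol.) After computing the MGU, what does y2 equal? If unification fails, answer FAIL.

Decompose p/2: p(y1,3) =?= p(mk(p(c,0),4),3),  p(c,y2) =?= p(3,tup(y1,mk(0,4),p(c,y1))).
Decompose p/2: y1 =?= mk(p(c,0),4),  3 =?= 3.
Bind y1 := mk(p(c,0),4); substituting into the one remaining equation that mentions y1 gives: p(c,y2) =?= p(3,tup(mk(p(c,0),4),mk(0,4),p(c,mk(p(c,0),4)))).
Delete trivial equation 3 =?= 3.
Decompose p/2: c =?= 3,  y2 =?= tup(mk(p(c,0),4),mk(0,4),p(c,mk(p(c,0),4))).
Clash: constants c and 3 differ; no unifier exists.

FAIL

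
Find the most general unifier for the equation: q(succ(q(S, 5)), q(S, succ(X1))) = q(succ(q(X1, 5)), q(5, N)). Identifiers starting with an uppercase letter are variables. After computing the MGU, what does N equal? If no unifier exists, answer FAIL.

succ(5)

Decompose q/2: succ(q(S, 5)) = succ(q(X1, 5)),  q(S, succ(X1)) = q(5, N).
Decompose succ/1: q(S, 5) = q(X1, 5).
Decompose q/2: S = X1,  5 = 5.
Bind S := X1; substituting into the one remaining equation that mentions S gives: q(X1, succ(X1)) = q(5, N).
Delete trivial equation 5 = 5.
Decompose q/2: X1 = 5,  succ(X1) = N.
Bind X1 := 5; substituting into the remaining equation gives: succ(5) = N. Substituting into the earlier binding gives S := 5.
Bind N := succ(5).
MGU = { S := 5, X1 := 5, N := succ(5) }, so N := succ(5).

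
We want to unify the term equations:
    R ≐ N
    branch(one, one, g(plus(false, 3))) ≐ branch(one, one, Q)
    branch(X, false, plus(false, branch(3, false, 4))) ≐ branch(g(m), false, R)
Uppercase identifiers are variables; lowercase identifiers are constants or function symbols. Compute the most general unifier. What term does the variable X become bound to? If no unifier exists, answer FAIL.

g(m)

Bind R := N; substituting into the one remaining equation that mentions R gives: branch(X, false, plus(false, branch(3, false, 4))) ≐ branch(g(m), false, N).
Decompose branch/3: one ≐ one,  one ≐ one,  g(plus(false, 3)) ≐ Q.
Delete trivial equation one ≐ one.
Delete trivial equation one ≐ one.
Bind Q := g(plus(false, 3)); no other remaining equation mentions Q.
Decompose branch/3: X ≐ g(m),  false ≐ false,  plus(false, branch(3, false, 4)) ≐ N.
Bind X := g(m); no other remaining equation mentions X.
Delete trivial equation false ≐ false.
Bind N := plus(false, branch(3, false, 4)). Substituting into the earlier binding gives R := plus(false, branch(3, false, 4)).
MGU = { R := plus(false, branch(3, false, 4)), Q := g(plus(false, 3)), X := g(m), N := plus(false, branch(3, false, 4)) }, so X := g(m).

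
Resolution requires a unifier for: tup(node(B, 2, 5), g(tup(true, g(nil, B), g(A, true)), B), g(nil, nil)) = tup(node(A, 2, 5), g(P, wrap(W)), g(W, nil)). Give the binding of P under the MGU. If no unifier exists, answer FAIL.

Decompose tup/3: node(B, 2, 5) = node(A, 2, 5),  g(tup(true, g(nil, B), g(A, true)), B) = g(P, wrap(W)),  g(nil, nil) = g(W, nil).
Decompose node/3: B = A,  2 = 2,  5 = 5.
Bind B := A; substituting into the one remaining equation that mentions B gives: g(tup(true, g(nil, A), g(A, true)), A) = g(P, wrap(W)).
Delete trivial equation 2 = 2.
Delete trivial equation 5 = 5.
Decompose g/2: tup(true, g(nil, A), g(A, true)) = P,  A = wrap(W).
Bind P := tup(true, g(nil, A), g(A, true)); no other remaining equation mentions P.
Bind A := wrap(W); no other remaining equation mentions A. Substituting into the earlier bindings gives B := wrap(W), P := tup(true, g(nil, wrap(W)), g(wrap(W), true)).
Decompose g/2: nil = W,  nil = nil.
Bind W := nil; no other remaining equation mentions W. Substituting into the earlier bindings gives B := wrap(nil), P := tup(true, g(nil, wrap(nil)), g(wrap(nil), true)), A := wrap(nil).
Delete trivial equation nil = nil.
MGU = { B ↦ wrap(nil), P ↦ tup(true, g(nil, wrap(nil)), g(wrap(nil), true)), A ↦ wrap(nil), W ↦ nil }, so P ↦ tup(true, g(nil, wrap(nil)), g(wrap(nil), true)).

tup(true, g(nil, wrap(nil)), g(wrap(nil), true))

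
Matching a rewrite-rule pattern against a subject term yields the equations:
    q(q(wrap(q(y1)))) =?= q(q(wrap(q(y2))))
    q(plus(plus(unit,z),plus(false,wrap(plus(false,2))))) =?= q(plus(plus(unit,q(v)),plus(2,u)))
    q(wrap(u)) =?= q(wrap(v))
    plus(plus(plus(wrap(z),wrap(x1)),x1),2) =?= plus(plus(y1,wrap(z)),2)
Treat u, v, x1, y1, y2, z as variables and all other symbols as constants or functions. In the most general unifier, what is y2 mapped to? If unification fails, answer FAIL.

FAIL

Decompose q/1: q(wrap(q(y1))) =?= q(wrap(q(y2))).
Decompose q/1: wrap(q(y1)) =?= wrap(q(y2)).
Decompose wrap/1: q(y1) =?= q(y2).
Decompose q/1: y1 =?= y2.
Bind y1 := y2; substituting into the one remaining equation that mentions y1 gives: plus(plus(plus(wrap(z),wrap(x1)),x1),2) =?= plus(plus(y2,wrap(z)),2).
Decompose q/1: plus(plus(unit,z),plus(false,wrap(plus(false,2)))) =?= plus(plus(unit,q(v)),plus(2,u)).
Decompose plus/2: plus(unit,z) =?= plus(unit,q(v)),  plus(false,wrap(plus(false,2))) =?= plus(2,u).
Decompose plus/2: unit =?= unit,  z =?= q(v).
Delete trivial equation unit =?= unit.
Bind z := q(v); substituting into the one remaining equation that mentions z gives: plus(plus(plus(wrap(q(v)),wrap(x1)),x1),2) =?= plus(plus(y2,wrap(q(v))),2).
Decompose plus/2: false =?= 2,  wrap(plus(false,2)) =?= u.
Clash: constants false and 2 differ; no unifier exists.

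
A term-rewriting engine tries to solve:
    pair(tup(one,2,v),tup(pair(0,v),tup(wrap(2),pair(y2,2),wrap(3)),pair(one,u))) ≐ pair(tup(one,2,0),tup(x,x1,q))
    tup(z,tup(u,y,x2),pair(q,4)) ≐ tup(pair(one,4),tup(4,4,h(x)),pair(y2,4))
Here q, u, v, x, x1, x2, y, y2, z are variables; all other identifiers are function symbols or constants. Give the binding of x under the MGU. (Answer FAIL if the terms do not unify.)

Decompose pair/2: tup(one,2,v) ≐ tup(one,2,0),  tup(pair(0,v),tup(wrap(2),pair(y2,2),wrap(3)),pair(one,u)) ≐ tup(x,x1,q).
Decompose tup/3: one ≐ one,  2 ≐ 2,  v ≐ 0.
Delete trivial equation one ≐ one.
Delete trivial equation 2 ≐ 2.
Bind v := 0; substituting into the one remaining equation that mentions v gives: tup(pair(0,0),tup(wrap(2),pair(y2,2),wrap(3)),pair(one,u)) ≐ tup(x,x1,q).
Decompose tup/3: pair(0,0) ≐ x,  tup(wrap(2),pair(y2,2),wrap(3)) ≐ x1,  pair(one,u) ≐ q.
Bind x := pair(0,0); substituting into the one remaining equation that mentions x gives: tup(z,tup(u,y,x2),pair(q,4)) ≐ tup(pair(one,4),tup(4,4,h(pair(0,0))),pair(y2,4)).
Bind x1 := tup(wrap(2),pair(y2,2),wrap(3)); no other remaining equation mentions x1.
Bind q := pair(one,u); substituting into the remaining equation gives: tup(z,tup(u,y,x2),pair(pair(one,u),4)) ≐ tup(pair(one,4),tup(4,4,h(pair(0,0))),pair(y2,4)).
Decompose tup/3: z ≐ pair(one,4),  tup(u,y,x2) ≐ tup(4,4,h(pair(0,0))),  pair(pair(one,u),4) ≐ pair(y2,4).
Bind z := pair(one,4); no other remaining equation mentions z.
Decompose tup/3: u ≐ 4,  y ≐ 4,  x2 ≐ h(pair(0,0)).
Bind u := 4; substituting into the one remaining equation that mentions u gives: pair(pair(one,4),4) ≐ pair(y2,4). Substituting into the earlier binding gives q := pair(one,4).
Bind y := 4; no other remaining equation mentions y.
Bind x2 := h(pair(0,0)); no other remaining equation mentions x2.
Decompose pair/2: pair(one,4) ≐ y2,  4 ≐ 4.
Bind y2 := pair(one,4); no other remaining equation mentions y2. Substituting into the earlier binding gives x1 := tup(wrap(2),pair(pair(one,4),2),wrap(3)).
Delete trivial equation 4 ≐ 4.
MGU = { v ↦ 0, x ↦ pair(0,0), x1 ↦ tup(wrap(2),pair(pair(one,4),2),wrap(3)), q ↦ pair(one,4), z ↦ pair(one,4), u ↦ 4, y ↦ 4, x2 ↦ h(pair(0,0)), y2 ↦ pair(one,4) }, so x ↦ pair(0,0).

pair(0,0)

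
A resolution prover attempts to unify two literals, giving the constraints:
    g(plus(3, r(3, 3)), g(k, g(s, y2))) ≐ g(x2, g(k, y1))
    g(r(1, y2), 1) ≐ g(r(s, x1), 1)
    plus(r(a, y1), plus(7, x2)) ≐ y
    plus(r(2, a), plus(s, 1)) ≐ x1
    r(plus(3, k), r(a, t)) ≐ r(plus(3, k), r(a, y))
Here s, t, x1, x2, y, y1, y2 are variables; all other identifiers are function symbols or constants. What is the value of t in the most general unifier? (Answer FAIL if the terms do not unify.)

Decompose g/2: plus(3, r(3, 3)) ≐ x2,  g(k, g(s, y2)) ≐ g(k, y1).
Bind x2 := plus(3, r(3, 3)); substituting into the one remaining equation that mentions x2 gives: plus(r(a, y1), plus(7, plus(3, r(3, 3)))) ≐ y.
Decompose g/2: k ≐ k,  g(s, y2) ≐ y1.
Delete trivial equation k ≐ k.
Bind y1 := g(s, y2); substituting into the one remaining equation that mentions y1 gives: plus(r(a, g(s, y2)), plus(7, plus(3, r(3, 3)))) ≐ y.
Decompose g/2: r(1, y2) ≐ r(s, x1),  1 ≐ 1.
Decompose r/2: 1 ≐ s,  y2 ≐ x1.
Bind s := 1; substituting into the 2 remaining equations that mention s gives: plus(r(a, g(1, y2)), plus(7, plus(3, r(3, 3)))) ≐ y,  plus(r(2, a), plus(1, 1)) ≐ x1. Substituting into the earlier binding gives y1 := g(1, y2).
Bind y2 := x1; substituting into the one remaining equation that mentions y2 gives: plus(r(a, g(1, x1)), plus(7, plus(3, r(3, 3)))) ≐ y. Substituting into the earlier binding gives y1 := g(1, x1).
Delete trivial equation 1 ≐ 1.
Bind y := plus(r(a, g(1, x1)), plus(7, plus(3, r(3, 3)))); substituting into the one remaining equation that mentions y gives: r(plus(3, k), r(a, t)) ≐ r(plus(3, k), r(a, plus(r(a, g(1, x1)), plus(7, plus(3, r(3, 3)))))).
Bind x1 := plus(r(2, a), plus(1, 1)); substituting into the remaining equation gives: r(plus(3, k), r(a, t)) ≐ r(plus(3, k), r(a, plus(r(a, g(1, plus(r(2, a), plus(1, 1)))), plus(7, plus(3, r(3, 3)))))). Substituting into the earlier bindings gives y1 := g(1, plus(r(2, a), plus(1, 1))), y2 := plus(r(2, a), plus(1, 1)), y := plus(r(a, g(1, plus(r(2, a), plus(1, 1)))), plus(7, plus(3, r(3, 3)))).
Decompose r/2: plus(3, k) ≐ plus(3, k),  r(a, t) ≐ r(a, plus(r(a, g(1, plus(r(2, a), plus(1, 1)))), plus(7, plus(3, r(3, 3))))).
Delete trivial equation plus(3, k) ≐ plus(3, k).
Decompose r/2: a ≐ a,  t ≐ plus(r(a, g(1, plus(r(2, a), plus(1, 1)))), plus(7, plus(3, r(3, 3)))).
Delete trivial equation a ≐ a.
Bind t := plus(r(a, g(1, plus(r(2, a), plus(1, 1)))), plus(7, plus(3, r(3, 3)))).
MGU = { x2 -> plus(3, r(3, 3)), y1 -> g(1, plus(r(2, a), plus(1, 1))), s -> 1, y2 -> plus(r(2, a), plus(1, 1)), y -> plus(r(a, g(1, plus(r(2, a), plus(1, 1)))), plus(7, plus(3, r(3, 3)))), x1 -> plus(r(2, a), plus(1, 1)), t -> plus(r(a, g(1, plus(r(2, a), plus(1, 1)))), plus(7, plus(3, r(3, 3)))) }, so t -> plus(r(a, g(1, plus(r(2, a), plus(1, 1)))), plus(7, plus(3, r(3, 3)))).

plus(r(a, g(1, plus(r(2, a), plus(1, 1)))), plus(7, plus(3, r(3, 3))))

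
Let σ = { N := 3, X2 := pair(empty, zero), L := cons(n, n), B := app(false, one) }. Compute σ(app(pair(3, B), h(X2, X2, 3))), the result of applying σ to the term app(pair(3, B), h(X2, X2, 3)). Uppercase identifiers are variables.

Replace each occurrence of X2 with pair(empty, zero).
Replace each occurrence of B with app(false, one).
Result: app(pair(3, app(false, one)), h(pair(empty, zero), pair(empty, zero), 3)).

app(pair(3, app(false, one)), h(pair(empty, zero), pair(empty, zero), 3))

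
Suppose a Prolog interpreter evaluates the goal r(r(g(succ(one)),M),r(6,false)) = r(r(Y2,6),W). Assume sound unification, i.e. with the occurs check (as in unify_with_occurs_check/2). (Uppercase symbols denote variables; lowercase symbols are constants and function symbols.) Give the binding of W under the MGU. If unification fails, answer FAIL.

r(6,false)

Decompose r/2: r(g(succ(one)),M) = r(Y2,6),  r(6,false) = W.
Decompose r/2: g(succ(one)) = Y2,  M = 6.
Bind Y2 := g(succ(one)); no other remaining equation mentions Y2.
Bind M := 6; no other remaining equation mentions M.
Bind W := r(6,false).
MGU = { Y2 = g(succ(one)), M = 6, W = r(6,false) }, so W = r(6,false).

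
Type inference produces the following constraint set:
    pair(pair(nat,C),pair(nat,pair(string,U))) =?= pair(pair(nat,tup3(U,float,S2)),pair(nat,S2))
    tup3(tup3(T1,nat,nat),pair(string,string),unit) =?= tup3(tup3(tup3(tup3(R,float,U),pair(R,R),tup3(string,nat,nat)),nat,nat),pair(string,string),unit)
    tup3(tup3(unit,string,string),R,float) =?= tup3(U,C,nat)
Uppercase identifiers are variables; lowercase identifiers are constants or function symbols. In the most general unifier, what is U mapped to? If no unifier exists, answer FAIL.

Decompose pair/2: pair(nat,C) =?= pair(nat,tup3(U,float,S2)),  pair(nat,pair(string,U)) =?= pair(nat,S2).
Decompose pair/2: nat =?= nat,  C =?= tup3(U,float,S2).
Delete trivial equation nat =?= nat.
Bind C := tup3(U,float,S2); substituting into the one remaining equation that mentions C gives: tup3(tup3(unit,string,string),R,float) =?= tup3(U,tup3(U,float,S2),nat).
Decompose pair/2: nat =?= nat,  pair(string,U) =?= S2.
Delete trivial equation nat =?= nat.
Bind S2 := pair(string,U); substituting into the one remaining equation that mentions S2 gives: tup3(tup3(unit,string,string),R,float) =?= tup3(U,tup3(U,float,pair(string,U)),nat). Substituting into the earlier binding gives C := tup3(U,float,pair(string,U)).
Decompose tup3/3: tup3(T1,nat,nat) =?= tup3(tup3(tup3(R,float,U),pair(R,R),tup3(string,nat,nat)),nat,nat),  pair(string,string) =?= pair(string,string),  unit =?= unit.
Decompose tup3/3: T1 =?= tup3(tup3(R,float,U),pair(R,R),tup3(string,nat,nat)),  nat =?= nat,  nat =?= nat.
Bind T1 := tup3(tup3(R,float,U),pair(R,R),tup3(string,nat,nat)); no other remaining equation mentions T1.
Delete trivial equation nat =?= nat.
Delete trivial equation nat =?= nat.
Delete trivial equation pair(string,string) =?= pair(string,string).
Delete trivial equation unit =?= unit.
Decompose tup3/3: tup3(unit,string,string) =?= U,  R =?= tup3(U,float,pair(string,U)),  float =?= nat.
Bind U := tup3(unit,string,string); substituting into the one remaining equation that mentions U gives: R =?= tup3(tup3(unit,string,string),float,pair(string,tup3(unit,string,string))). Substituting into the earlier bindings gives C := tup3(tup3(unit,string,string),float,pair(string,tup3(unit,string,string))), S2 := pair(string,tup3(unit,string,string)), T1 := tup3(tup3(R,float,tup3(unit,string,string)),pair(R,R),tup3(string,nat,nat)).
Bind R := tup3(tup3(unit,string,string),float,pair(string,tup3(unit,string,string))); no other remaining equation mentions R. Substituting into the earlier binding gives T1 := tup3(tup3(tup3(tup3(unit,string,string),float,pair(string,tup3(unit,string,string))),float,tup3(unit,string,string)),pair(tup3(tup3(unit,string,string),float,pair(string,tup3(unit,string,string))),tup3(tup3(unit,string,string),float,pair(string,tup3(unit,string,string)))),tup3(string,nat,nat)).
Clash: constants float and nat differ; no unifier exists.

FAIL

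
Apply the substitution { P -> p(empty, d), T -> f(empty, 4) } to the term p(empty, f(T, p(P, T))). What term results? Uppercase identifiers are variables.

Replace each occurrence of P with p(empty, d).
Replace each occurrence of T with f(empty, 4).
Result: p(empty, f(f(empty, 4), p(p(empty, d), f(empty, 4)))).

p(empty, f(f(empty, 4), p(p(empty, d), f(empty, 4))))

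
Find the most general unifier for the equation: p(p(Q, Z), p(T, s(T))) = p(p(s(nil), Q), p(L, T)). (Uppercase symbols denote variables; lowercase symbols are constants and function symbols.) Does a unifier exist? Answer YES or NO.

NO

Decompose p/2: p(Q, Z) = p(s(nil), Q),  p(T, s(T)) = p(L, T).
Decompose p/2: Q = s(nil),  Z = Q.
Bind Q := s(nil); substituting into the one remaining equation that mentions Q gives: Z = s(nil).
Bind Z := s(nil); no other remaining equation mentions Z.
Decompose p/2: T = L,  s(T) = T.
Bind T := L; substituting into the remaining equation gives: s(L) = L.
Occurs check fails: L occurs in s(L); the equation L = s(L) has no finite solution.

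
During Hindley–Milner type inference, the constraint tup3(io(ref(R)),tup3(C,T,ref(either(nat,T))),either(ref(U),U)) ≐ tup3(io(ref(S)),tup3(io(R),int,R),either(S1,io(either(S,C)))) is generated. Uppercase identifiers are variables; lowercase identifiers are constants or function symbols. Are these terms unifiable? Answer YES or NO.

YES

Decompose tup3/3: io(ref(R)) ≐ io(ref(S)),  tup3(C,T,ref(either(nat,T))) ≐ tup3(io(R),int,R),  either(ref(U),U) ≐ either(S1,io(either(S,C))).
Decompose io/1: ref(R) ≐ ref(S).
Decompose ref/1: R ≐ S.
Bind R := S; substituting into the one remaining equation that mentions R gives: tup3(C,T,ref(either(nat,T))) ≐ tup3(io(S),int,S).
Decompose tup3/3: C ≐ io(S),  T ≐ int,  ref(either(nat,T)) ≐ S.
Bind C := io(S); substituting into the one remaining equation that mentions C gives: either(ref(U),U) ≐ either(S1,io(either(S,io(S)))).
Bind T := int; substituting into the one remaining equation that mentions T gives: ref(either(nat,int)) ≐ S.
Bind S := ref(either(nat,int)); substituting into the remaining equation gives: either(ref(U),U) ≐ either(S1,io(either(ref(either(nat,int)),io(ref(either(nat,int)))))). Substituting into the earlier bindings gives R := ref(either(nat,int)), C := io(ref(either(nat,int))).
Decompose either/2: ref(U) ≐ S1,  U ≐ io(either(ref(either(nat,int)),io(ref(either(nat,int))))).
Bind S1 := ref(U); no other remaining equation mentions S1.
Bind U := io(either(ref(either(nat,int)),io(ref(either(nat,int))))). Substituting into the earlier binding gives S1 := ref(io(either(ref(either(nat,int)),io(ref(either(nat,int)))))).
No equations remain and no clash or occurs-check failure arose, so a unifier exists.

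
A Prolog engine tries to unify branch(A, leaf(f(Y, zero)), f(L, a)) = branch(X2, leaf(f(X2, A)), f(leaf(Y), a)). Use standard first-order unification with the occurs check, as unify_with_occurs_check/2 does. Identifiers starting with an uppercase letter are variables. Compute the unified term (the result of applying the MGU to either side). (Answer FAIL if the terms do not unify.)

branch(zero, leaf(f(zero, zero)), f(leaf(zero), a))

Decompose branch/3: A = X2,  leaf(f(Y, zero)) = leaf(f(X2, A)),  f(L, a) = f(leaf(Y), a).
Bind A := X2; substituting into the one remaining equation that mentions A gives: leaf(f(Y, zero)) = leaf(f(X2, X2)).
Decompose leaf/1: f(Y, zero) = f(X2, X2).
Decompose f/2: Y = X2,  zero = X2.
Bind Y := X2; substituting into the one remaining equation that mentions Y gives: f(L, a) = f(leaf(X2), a).
Bind X2 := zero; substituting into the remaining equation gives: f(L, a) = f(leaf(zero), a). Substituting into the earlier bindings gives A := zero, Y := zero.
Decompose f/2: L = leaf(zero),  a = a.
Bind L := leaf(zero); no other remaining equation mentions L.
Delete trivial equation a = a.
Applying the MGU to either side gives branch(zero, leaf(f(zero, zero)), f(leaf(zero), a)).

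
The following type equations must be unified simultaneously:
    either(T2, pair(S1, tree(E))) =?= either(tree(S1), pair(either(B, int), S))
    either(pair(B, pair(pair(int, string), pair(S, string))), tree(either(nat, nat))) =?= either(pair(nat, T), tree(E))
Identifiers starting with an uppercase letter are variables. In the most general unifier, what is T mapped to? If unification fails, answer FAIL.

Decompose either/2: T2 =?= tree(S1),  pair(S1, tree(E)) =?= pair(either(B, int), S).
Bind T2 := tree(S1); no other remaining equation mentions T2.
Decompose pair/2: S1 =?= either(B, int),  tree(E) =?= S.
Bind S1 := either(B, int); no other remaining equation mentions S1. Substituting into the earlier binding gives T2 := tree(either(B, int)).
Bind S := tree(E); substituting into the remaining equation gives: either(pair(B, pair(pair(int, string), pair(tree(E), string))), tree(either(nat, nat))) =?= either(pair(nat, T), tree(E)).
Decompose either/2: pair(B, pair(pair(int, string), pair(tree(E), string))) =?= pair(nat, T),  tree(either(nat, nat)) =?= tree(E).
Decompose pair/2: B =?= nat,  pair(pair(int, string), pair(tree(E), string)) =?= T.
Bind B := nat; no other remaining equation mentions B. Substituting into the earlier bindings gives T2 := tree(either(nat, int)), S1 := either(nat, int).
Bind T := pair(pair(int, string), pair(tree(E), string)); no other remaining equation mentions T.
Decompose tree/1: either(nat, nat) =?= E.
Bind E := either(nat, nat). Substituting into the earlier bindings gives S := tree(either(nat, nat)), T := pair(pair(int, string), pair(tree(either(nat, nat)), string)).
MGU = { T2 -> tree(either(nat, int)), S1 -> either(nat, int), S -> tree(either(nat, nat)), B -> nat, T -> pair(pair(int, string), pair(tree(either(nat, nat)), string)), E -> either(nat, nat) }, so T -> pair(pair(int, string), pair(tree(either(nat, nat)), string)).

pair(pair(int, string), pair(tree(either(nat, nat)), string))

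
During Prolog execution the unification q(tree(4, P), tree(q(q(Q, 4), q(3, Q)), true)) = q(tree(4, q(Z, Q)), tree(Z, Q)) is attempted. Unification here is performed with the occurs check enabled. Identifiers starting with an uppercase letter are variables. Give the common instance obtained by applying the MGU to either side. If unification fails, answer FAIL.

q(tree(4, q(q(q(true, 4), q(3, true)), true)), tree(q(q(true, 4), q(3, true)), true))

Decompose q/2: tree(4, P) = tree(4, q(Z, Q)),  tree(q(q(Q, 4), q(3, Q)), true) = tree(Z, Q).
Decompose tree/2: 4 = 4,  P = q(Z, Q).
Delete trivial equation 4 = 4.
Bind P := q(Z, Q); no other remaining equation mentions P.
Decompose tree/2: q(q(Q, 4), q(3, Q)) = Z,  true = Q.
Bind Z := q(q(Q, 4), q(3, Q)); no other remaining equation mentions Z. Substituting into the earlier binding gives P := q(q(q(Q, 4), q(3, Q)), Q).
Bind Q := true. Substituting into the earlier bindings gives P := q(q(q(true, 4), q(3, true)), true), Z := q(q(true, 4), q(3, true)).
Applying the MGU to either side gives q(tree(4, q(q(q(true, 4), q(3, true)), true)), tree(q(q(true, 4), q(3, true)), true)).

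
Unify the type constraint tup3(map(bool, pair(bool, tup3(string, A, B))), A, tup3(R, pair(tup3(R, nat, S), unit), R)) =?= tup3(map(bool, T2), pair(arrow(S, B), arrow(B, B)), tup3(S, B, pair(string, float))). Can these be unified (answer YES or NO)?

Decompose tup3/3: map(bool, pair(bool, tup3(string, A, B))) =?= map(bool, T2),  A =?= pair(arrow(S, B), arrow(B, B)),  tup3(R, pair(tup3(R, nat, S), unit), R) =?= tup3(S, B, pair(string, float)).
Decompose map/2: bool =?= bool,  pair(bool, tup3(string, A, B)) =?= T2.
Delete trivial equation bool =?= bool.
Bind T2 := pair(bool, tup3(string, A, B)); no other remaining equation mentions T2.
Bind A := pair(arrow(S, B), arrow(B, B)); no other remaining equation mentions A. Substituting into the earlier binding gives T2 := pair(bool, tup3(string, pair(arrow(S, B), arrow(B, B)), B)).
Decompose tup3/3: R =?= S,  pair(tup3(R, nat, S), unit) =?= B,  R =?= pair(string, float).
Bind R := S; substituting into the remaining equations gives: pair(tup3(S, nat, S), unit) =?= B,  S =?= pair(string, float).
Bind B := pair(tup3(S, nat, S), unit); no other remaining equation mentions B. Substituting into the earlier bindings gives T2 := pair(bool, tup3(string, pair(arrow(S, pair(tup3(S, nat, S), unit)), arrow(pair(tup3(S, nat, S), unit), pair(tup3(S, nat, S), unit))), pair(tup3(S, nat, S), unit))), A := pair(arrow(S, pair(tup3(S, nat, S), unit)), arrow(pair(tup3(S, nat, S), unit), pair(tup3(S, nat, S), unit))).
Bind S := pair(string, float). Substituting into the earlier bindings gives T2 := pair(bool, tup3(string, pair(arrow(pair(string, float), pair(tup3(pair(string, float), nat, pair(string, float)), unit)), arrow(pair(tup3(pair(string, float), nat, pair(string, float)), unit), pair(tup3(pair(string, float), nat, pair(string, float)), unit))), pair(tup3(pair(string, float), nat, pair(string, float)), unit))), A := pair(arrow(pair(string, float), pair(tup3(pair(string, float), nat, pair(string, float)), unit)), arrow(pair(tup3(pair(string, float), nat, pair(string, float)), unit), pair(tup3(pair(string, float), nat, pair(string, float)), unit))), R := pair(string, float), B := pair(tup3(pair(string, float), nat, pair(string, float)), unit).
No equations remain and no clash or occurs-check failure arose, so a unifier exists.

YES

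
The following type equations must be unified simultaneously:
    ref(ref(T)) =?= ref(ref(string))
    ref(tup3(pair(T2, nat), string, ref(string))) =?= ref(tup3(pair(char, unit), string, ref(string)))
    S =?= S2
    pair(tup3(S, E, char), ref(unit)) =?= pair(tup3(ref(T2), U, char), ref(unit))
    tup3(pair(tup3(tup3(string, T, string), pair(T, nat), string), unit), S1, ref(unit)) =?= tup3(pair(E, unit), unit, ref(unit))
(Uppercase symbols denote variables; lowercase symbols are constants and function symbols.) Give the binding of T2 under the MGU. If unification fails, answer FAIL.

Decompose ref/1: ref(T) =?= ref(string).
Decompose ref/1: T =?= string.
Bind T := string; substituting into the one remaining equation that mentions T gives: tup3(pair(tup3(tup3(string, string, string), pair(string, nat), string), unit), S1, ref(unit)) =?= tup3(pair(E, unit), unit, ref(unit)).
Decompose ref/1: tup3(pair(T2, nat), string, ref(string)) =?= tup3(pair(char, unit), string, ref(string)).
Decompose tup3/3: pair(T2, nat) =?= pair(char, unit),  string =?= string,  ref(string) =?= ref(string).
Decompose pair/2: T2 =?= char,  nat =?= unit.
Bind T2 := char; substituting into the one remaining equation that mentions T2 gives: pair(tup3(S, E, char), ref(unit)) =?= pair(tup3(ref(char), U, char), ref(unit)).
Clash: constants nat and unit differ; no unifier exists.

FAIL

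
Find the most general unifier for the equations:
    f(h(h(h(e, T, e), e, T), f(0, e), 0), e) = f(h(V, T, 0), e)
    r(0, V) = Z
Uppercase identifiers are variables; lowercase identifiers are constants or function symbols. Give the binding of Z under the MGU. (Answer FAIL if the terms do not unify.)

r(0, h(h(e, f(0, e), e), e, f(0, e)))

Decompose f/2: h(h(h(e, T, e), e, T), f(0, e), 0) = h(V, T, 0),  e = e.
Decompose h/3: h(h(e, T, e), e, T) = V,  f(0, e) = T,  0 = 0.
Bind V := h(h(e, T, e), e, T); substituting into the one remaining equation that mentions V gives: r(0, h(h(e, T, e), e, T)) = Z.
Bind T := f(0, e); substituting into the one remaining equation that mentions T gives: r(0, h(h(e, f(0, e), e), e, f(0, e))) = Z. Substituting into the earlier binding gives V := h(h(e, f(0, e), e), e, f(0, e)).
Delete trivial equation 0 = 0.
Delete trivial equation e = e.
Bind Z := r(0, h(h(e, f(0, e), e), e, f(0, e))).
MGU = { V -> h(h(e, f(0, e), e), e, f(0, e)), T -> f(0, e), Z -> r(0, h(h(e, f(0, e), e), e, f(0, e))) }, so Z -> r(0, h(h(e, f(0, e), e), e, f(0, e))).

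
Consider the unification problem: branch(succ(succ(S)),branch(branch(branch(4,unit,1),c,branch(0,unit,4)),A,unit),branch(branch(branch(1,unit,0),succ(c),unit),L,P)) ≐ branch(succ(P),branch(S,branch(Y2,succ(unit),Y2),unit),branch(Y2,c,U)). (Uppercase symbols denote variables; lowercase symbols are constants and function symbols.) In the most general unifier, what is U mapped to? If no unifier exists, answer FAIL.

Decompose branch/3: succ(succ(S)) ≐ succ(P),  branch(branch(branch(4,unit,1),c,branch(0,unit,4)),A,unit) ≐ branch(S,branch(Y2,succ(unit),Y2),unit),  branch(branch(branch(1,unit,0),succ(c),unit),L,P) ≐ branch(Y2,c,U).
Decompose succ/1: succ(S) ≐ P.
Bind P := succ(S); substituting into the one remaining equation that mentions P gives: branch(branch(branch(1,unit,0),succ(c),unit),L,succ(S)) ≐ branch(Y2,c,U).
Decompose branch/3: branch(branch(4,unit,1),c,branch(0,unit,4)) ≐ S,  A ≐ branch(Y2,succ(unit),Y2),  unit ≐ unit.
Bind S := branch(branch(4,unit,1),c,branch(0,unit,4)); substituting into the one remaining equation that mentions S gives: branch(branch(branch(1,unit,0),succ(c),unit),L,succ(branch(branch(4,unit,1),c,branch(0,unit,4)))) ≐ branch(Y2,c,U). Substituting into the earlier binding gives P := succ(branch(branch(4,unit,1),c,branch(0,unit,4))).
Bind A := branch(Y2,succ(unit),Y2); no other remaining equation mentions A.
Delete trivial equation unit ≐ unit.
Decompose branch/3: branch(branch(1,unit,0),succ(c),unit) ≐ Y2,  L ≐ c,  succ(branch(branch(4,unit,1),c,branch(0,unit,4))) ≐ U.
Bind Y2 := branch(branch(1,unit,0),succ(c),unit); no other remaining equation mentions Y2. Substituting into the earlier binding gives A := branch(branch(branch(1,unit,0),succ(c),unit),succ(unit),branch(branch(1,unit,0),succ(c),unit)).
Bind L := c; no other remaining equation mentions L.
Bind U := succ(branch(branch(4,unit,1),c,branch(0,unit,4))).
MGU = { P -> succ(branch(branch(4,unit,1),c,branch(0,unit,4))), S -> branch(branch(4,unit,1),c,branch(0,unit,4)), A -> branch(branch(branch(1,unit,0),succ(c),unit),succ(unit),branch(branch(1,unit,0),succ(c),unit)), Y2 -> branch(branch(1,unit,0),succ(c),unit), L -> c, U -> succ(branch(branch(4,unit,1),c,branch(0,unit,4))) }, so U -> succ(branch(branch(4,unit,1),c,branch(0,unit,4))).

succ(branch(branch(4,unit,1),c,branch(0,unit,4)))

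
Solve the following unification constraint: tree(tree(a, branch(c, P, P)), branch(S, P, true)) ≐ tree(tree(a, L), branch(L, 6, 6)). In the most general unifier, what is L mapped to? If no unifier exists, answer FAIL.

Decompose tree/2: tree(a, branch(c, P, P)) ≐ tree(a, L),  branch(S, P, true) ≐ branch(L, 6, 6).
Decompose tree/2: a ≐ a,  branch(c, P, P) ≐ L.
Delete trivial equation a ≐ a.
Bind L := branch(c, P, P); substituting into the remaining equation gives: branch(S, P, true) ≐ branch(branch(c, P, P), 6, 6).
Decompose branch/3: S ≐ branch(c, P, P),  P ≐ 6,  true ≐ 6.
Bind S := branch(c, P, P); no other remaining equation mentions S.
Bind P := 6; no other remaining equation mentions P. Substituting into the earlier bindings gives L := branch(c, 6, 6), S := branch(c, 6, 6).
Clash: constants true and 6 differ; no unifier exists.

FAIL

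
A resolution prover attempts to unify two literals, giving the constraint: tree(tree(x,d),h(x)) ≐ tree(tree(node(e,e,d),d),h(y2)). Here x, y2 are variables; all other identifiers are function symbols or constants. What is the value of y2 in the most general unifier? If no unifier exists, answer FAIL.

Decompose tree/2: tree(x,d) ≐ tree(node(e,e,d),d),  h(x) ≐ h(y2).
Decompose tree/2: x ≐ node(e,e,d),  d ≐ d.
Bind x := node(e,e,d); substituting into the one remaining equation that mentions x gives: h(node(e,e,d)) ≐ h(y2).
Delete trivial equation d ≐ d.
Decompose h/1: node(e,e,d) ≐ y2.
Bind y2 := node(e,e,d).
MGU = { x ↦ node(e,e,d), y2 ↦ node(e,e,d) }, so y2 ↦ node(e,e,d).

node(e,e,d)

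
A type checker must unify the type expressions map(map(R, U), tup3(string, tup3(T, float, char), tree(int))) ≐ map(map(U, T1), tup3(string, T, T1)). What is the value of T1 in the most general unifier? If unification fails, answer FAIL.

FAIL

Decompose map/2: map(R, U) ≐ map(U, T1),  tup3(string, tup3(T, float, char), tree(int)) ≐ tup3(string, T, T1).
Decompose map/2: R ≐ U,  U ≐ T1.
Bind R := U; no other remaining equation mentions R.
Bind U := T1; no other remaining equation mentions U. Substituting into the earlier binding gives R := T1.
Decompose tup3/3: string ≐ string,  tup3(T, float, char) ≐ T,  tree(int) ≐ T1.
Delete trivial equation string ≐ string.
Occurs check fails: T occurs in tup3(T, float, char); the equation T ≐ tup3(T, float, char) has no finite solution.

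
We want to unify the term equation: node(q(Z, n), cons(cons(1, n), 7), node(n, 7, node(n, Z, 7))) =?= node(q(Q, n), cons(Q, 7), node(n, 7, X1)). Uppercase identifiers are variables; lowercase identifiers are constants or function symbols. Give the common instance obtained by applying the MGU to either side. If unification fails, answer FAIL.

Decompose node/3: q(Z, n) =?= q(Q, n),  cons(cons(1, n), 7) =?= cons(Q, 7),  node(n, 7, node(n, Z, 7)) =?= node(n, 7, X1).
Decompose q/2: Z =?= Q,  n =?= n.
Bind Z := Q; substituting into the one remaining equation that mentions Z gives: node(n, 7, node(n, Q, 7)) =?= node(n, 7, X1).
Delete trivial equation n =?= n.
Decompose cons/2: cons(1, n) =?= Q,  7 =?= 7.
Bind Q := cons(1, n); substituting into the one remaining equation that mentions Q gives: node(n, 7, node(n, cons(1, n), 7)) =?= node(n, 7, X1). Substituting into the earlier binding gives Z := cons(1, n).
Delete trivial equation 7 =?= 7.
Decompose node/3: n =?= n,  7 =?= 7,  node(n, cons(1, n), 7) =?= X1.
Delete trivial equation n =?= n.
Delete trivial equation 7 =?= 7.
Bind X1 := node(n, cons(1, n), 7).
Applying the MGU to either side gives node(q(cons(1, n), n), cons(cons(1, n), 7), node(n, 7, node(n, cons(1, n), 7))).

node(q(cons(1, n), n), cons(cons(1, n), 7), node(n, 7, node(n, cons(1, n), 7)))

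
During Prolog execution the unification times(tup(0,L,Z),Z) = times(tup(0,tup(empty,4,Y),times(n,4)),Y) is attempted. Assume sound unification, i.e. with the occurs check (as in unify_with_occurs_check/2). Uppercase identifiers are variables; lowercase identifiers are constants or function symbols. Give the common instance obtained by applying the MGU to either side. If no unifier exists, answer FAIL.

times(tup(0,tup(empty,4,times(n,4)),times(n,4)),times(n,4))

Decompose times/2: tup(0,L,Z) = tup(0,tup(empty,4,Y),times(n,4)),  Z = Y.
Decompose tup/3: 0 = 0,  L = tup(empty,4,Y),  Z = times(n,4).
Delete trivial equation 0 = 0.
Bind L := tup(empty,4,Y); no other remaining equation mentions L.
Bind Z := times(n,4); substituting into the remaining equation gives: times(n,4) = Y.
Bind Y := times(n,4). Substituting into the earlier binding gives L := tup(empty,4,times(n,4)).
Applying the MGU to either side gives times(tup(0,tup(empty,4,times(n,4)),times(n,4)),times(n,4)).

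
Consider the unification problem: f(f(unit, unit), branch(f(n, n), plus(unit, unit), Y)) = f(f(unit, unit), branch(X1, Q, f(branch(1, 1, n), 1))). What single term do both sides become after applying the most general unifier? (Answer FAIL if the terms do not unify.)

Decompose f/2: f(unit, unit) = f(unit, unit),  branch(f(n, n), plus(unit, unit), Y) = branch(X1, Q, f(branch(1, 1, n), 1)).
Delete trivial equation f(unit, unit) = f(unit, unit).
Decompose branch/3: f(n, n) = X1,  plus(unit, unit) = Q,  Y = f(branch(1, 1, n), 1).
Bind X1 := f(n, n); no other remaining equation mentions X1.
Bind Q := plus(unit, unit); no other remaining equation mentions Q.
Bind Y := f(branch(1, 1, n), 1).
Applying the MGU to either side gives f(f(unit, unit), branch(f(n, n), plus(unit, unit), f(branch(1, 1, n), 1))).

f(f(unit, unit), branch(f(n, n), plus(unit, unit), f(branch(1, 1, n), 1)))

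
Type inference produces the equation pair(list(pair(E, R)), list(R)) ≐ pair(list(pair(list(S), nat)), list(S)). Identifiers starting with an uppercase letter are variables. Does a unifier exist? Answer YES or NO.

Decompose pair/2: list(pair(E, R)) ≐ list(pair(list(S), nat)),  list(R) ≐ list(S).
Decompose list/1: pair(E, R) ≐ pair(list(S), nat).
Decompose pair/2: E ≐ list(S),  R ≐ nat.
Bind E := list(S); no other remaining equation mentions E.
Bind R := nat; substituting into the remaining equation gives: list(nat) ≐ list(S).
Decompose list/1: nat ≐ S.
Bind S := nat. Substituting into the earlier binding gives E := list(nat).
No equations remain and no clash or occurs-check failure arose, so a unifier exists.

YES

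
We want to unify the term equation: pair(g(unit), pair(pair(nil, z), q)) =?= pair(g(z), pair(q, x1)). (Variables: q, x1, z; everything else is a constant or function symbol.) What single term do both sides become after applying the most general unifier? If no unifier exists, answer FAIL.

pair(g(unit), pair(pair(nil, unit), pair(nil, unit)))

Decompose pair/2: g(unit) =?= g(z),  pair(pair(nil, z), q) =?= pair(q, x1).
Decompose g/1: unit =?= z.
Bind z := unit; substituting into the remaining equation gives: pair(pair(nil, unit), q) =?= pair(q, x1).
Decompose pair/2: pair(nil, unit) =?= q,  q =?= x1.
Bind q := pair(nil, unit); substituting into the remaining equation gives: pair(nil, unit) =?= x1.
Bind x1 := pair(nil, unit).
Applying the MGU to either side gives pair(g(unit), pair(pair(nil, unit), pair(nil, unit))).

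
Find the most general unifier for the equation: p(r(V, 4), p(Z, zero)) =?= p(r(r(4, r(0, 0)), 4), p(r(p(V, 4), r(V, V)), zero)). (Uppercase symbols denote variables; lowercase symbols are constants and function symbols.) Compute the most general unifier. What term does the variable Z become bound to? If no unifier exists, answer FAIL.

Decompose p/2: r(V, 4) =?= r(r(4, r(0, 0)), 4),  p(Z, zero) =?= p(r(p(V, 4), r(V, V)), zero).
Decompose r/2: V =?= r(4, r(0, 0)),  4 =?= 4.
Bind V := r(4, r(0, 0)); substituting into the one remaining equation that mentions V gives: p(Z, zero) =?= p(r(p(r(4, r(0, 0)), 4), r(r(4, r(0, 0)), r(4, r(0, 0)))), zero).
Delete trivial equation 4 =?= 4.
Decompose p/2: Z =?= r(p(r(4, r(0, 0)), 4), r(r(4, r(0, 0)), r(4, r(0, 0)))),  zero =?= zero.
Bind Z := r(p(r(4, r(0, 0)), 4), r(r(4, r(0, 0)), r(4, r(0, 0)))); no other remaining equation mentions Z.
Delete trivial equation zero =?= zero.
MGU = { V := r(4, r(0, 0)), Z := r(p(r(4, r(0, 0)), 4), r(r(4, r(0, 0)), r(4, r(0, 0)))) }, so Z := r(p(r(4, r(0, 0)), 4), r(r(4, r(0, 0)), r(4, r(0, 0)))).

r(p(r(4, r(0, 0)), 4), r(r(4, r(0, 0)), r(4, r(0, 0))))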